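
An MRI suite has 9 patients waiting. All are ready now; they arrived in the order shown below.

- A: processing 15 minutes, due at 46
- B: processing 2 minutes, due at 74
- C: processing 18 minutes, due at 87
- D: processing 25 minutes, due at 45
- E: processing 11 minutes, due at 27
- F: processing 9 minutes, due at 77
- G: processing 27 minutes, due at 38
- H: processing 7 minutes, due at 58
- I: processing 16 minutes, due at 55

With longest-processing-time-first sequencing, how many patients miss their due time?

7

LPT (decreasing processing time): G D C I A E F H B.
G: 0→27, due 38, tardiness 0
D: 27→52, due 45, tardiness 7
C: 52→70, due 87, tardiness 0
I: 70→86, due 55, tardiness 31
A: 86→101, due 46, tardiness 55
E: 101→112, due 27, tardiness 85
F: 112→121, due 77, tardiness 44
H: 121→128, due 58, tardiness 70
B: 128→130, due 74, tardiness 56
Late patients: 7.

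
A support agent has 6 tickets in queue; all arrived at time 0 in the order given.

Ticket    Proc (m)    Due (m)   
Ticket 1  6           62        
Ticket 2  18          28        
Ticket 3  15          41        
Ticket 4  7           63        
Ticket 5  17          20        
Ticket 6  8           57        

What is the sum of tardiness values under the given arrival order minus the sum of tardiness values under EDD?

30

FIFO (arrival order): Ticket 1 Ticket 2 Ticket 3 Ticket 4 Ticket 5 Ticket 6.
Ticket 1: 0→6, due 62, tardiness 0
Ticket 2: 6→24, due 28, tardiness 0
Ticket 3: 24→39, due 41, tardiness 0
Ticket 4: 39→46, due 63, tardiness 0
Ticket 5: 46→63, due 20, tardiness 43
Ticket 6: 63→71, due 57, tardiness 14
Sum = 0+0+0+0+43+14 = 57.
EDD (increasing due date): Ticket 5 Ticket 2 Ticket 3 Ticket 6 Ticket 1 Ticket 4.
Ticket 5: 0→17, due 20, tardiness 0
Ticket 2: 17→35, due 28, tardiness 7
Ticket 3: 35→50, due 41, tardiness 9
Ticket 6: 50→58, due 57, tardiness 1
Ticket 1: 58→64, due 62, tardiness 2
Ticket 4: 64→71, due 63, tardiness 8
Sum = 0+7+9+1+2+8 = 27.
Difference = 57 − 27 = 30.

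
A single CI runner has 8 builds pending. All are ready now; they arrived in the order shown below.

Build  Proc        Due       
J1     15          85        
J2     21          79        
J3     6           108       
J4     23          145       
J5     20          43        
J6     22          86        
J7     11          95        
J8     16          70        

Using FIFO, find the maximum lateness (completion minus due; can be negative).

64

FIFO (arrival order): J1 J2 J3 J4 J5 J6 J7 J8.
J1: 0→15, due 85, lateness -70
J2: 15→36, due 79, lateness -43
J3: 36→42, due 108, lateness -66
J4: 42→65, due 145, lateness -80
J5: 65→85, due 43, lateness 42
J6: 85→107, due 86, lateness 21
J7: 107→118, due 95, lateness 23
J8: 118→134, due 70, lateness 64
Maximum = 64.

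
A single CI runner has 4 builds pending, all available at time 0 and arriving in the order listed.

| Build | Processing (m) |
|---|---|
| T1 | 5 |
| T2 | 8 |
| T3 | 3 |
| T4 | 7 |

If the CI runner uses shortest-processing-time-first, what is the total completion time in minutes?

SPT (increasing processing time): T3 T1 T4 T2.
T3: 0→3
T1: 3→8
T4: 8→15
T2: 15→23
Sum = 3+8+15+23 = 49.

49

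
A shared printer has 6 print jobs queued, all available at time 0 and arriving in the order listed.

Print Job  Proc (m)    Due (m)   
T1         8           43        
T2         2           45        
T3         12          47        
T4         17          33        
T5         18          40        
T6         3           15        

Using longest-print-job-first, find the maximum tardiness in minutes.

LPT (decreasing processing time): T5 T4 T3 T1 T6 T2.
T5: 0→18, due 40, tardiness 0
T4: 18→35, due 33, tardiness 2
T3: 35→47, due 47, tardiness 0
T1: 47→55, due 43, tardiness 12
T6: 55→58, due 15, tardiness 43
T2: 58→60, due 45, tardiness 15
Maximum = 43.

43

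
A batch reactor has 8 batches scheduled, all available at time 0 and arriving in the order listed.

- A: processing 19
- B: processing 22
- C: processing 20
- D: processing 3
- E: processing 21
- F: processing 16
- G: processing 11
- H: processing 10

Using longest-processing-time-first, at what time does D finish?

LPT (decreasing processing time): B E C A F G H D.
B: 0→22
E: 22→43
C: 43→63
A: 63→82
F: 82→98
G: 98→109
H: 109→119
D: 119→122

122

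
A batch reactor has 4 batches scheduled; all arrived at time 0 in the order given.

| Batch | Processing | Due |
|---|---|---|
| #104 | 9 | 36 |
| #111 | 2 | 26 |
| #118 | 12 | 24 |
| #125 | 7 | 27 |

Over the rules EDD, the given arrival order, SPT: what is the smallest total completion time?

EDD (increasing due date): #118 #111 #125 #104.
#118: 0→12
#111: 12→14
#125: 14→21
#104: 21→30
Sum = 12+14+21+30 = 77.
FIFO (arrival order): #104 #111 #118 #125.
#104: 0→9
#111: 9→11
#118: 11→23
#125: 23→30
Sum = 9+11+23+30 = 73.
SPT (increasing processing time): #111 #125 #104 #118.
#111: 0→2
#125: 2→9
#104: 9→18
#118: 18→30
Sum = 2+9+18+30 = 59.
EDD 77, FIFO 73, SPT 59 → minimum 59.

59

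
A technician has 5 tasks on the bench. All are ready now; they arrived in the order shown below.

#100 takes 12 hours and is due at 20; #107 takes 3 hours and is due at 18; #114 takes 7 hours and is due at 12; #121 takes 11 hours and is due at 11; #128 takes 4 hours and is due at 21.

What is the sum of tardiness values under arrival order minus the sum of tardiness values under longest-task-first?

FIFO (arrival order): #100 #107 #114 #121 #128.
#100: 0→12, due 20, tardiness 0
#107: 12→15, due 18, tardiness 0
#114: 15→22, due 12, tardiness 10
#121: 22→33, due 11, tardiness 22
#128: 33→37, due 21, tardiness 16
Sum = 0+0+10+22+16 = 48.
LPT (decreasing processing time): #100 #121 #114 #128 #107.
#100: 0→12, due 20, tardiness 0
#121: 12→23, due 11, tardiness 12
#114: 23→30, due 12, tardiness 18
#128: 30→34, due 21, tardiness 13
#107: 34→37, due 18, tardiness 19
Sum = 0+12+18+13+19 = 62.
Difference = 48 − 62 = -14.

-14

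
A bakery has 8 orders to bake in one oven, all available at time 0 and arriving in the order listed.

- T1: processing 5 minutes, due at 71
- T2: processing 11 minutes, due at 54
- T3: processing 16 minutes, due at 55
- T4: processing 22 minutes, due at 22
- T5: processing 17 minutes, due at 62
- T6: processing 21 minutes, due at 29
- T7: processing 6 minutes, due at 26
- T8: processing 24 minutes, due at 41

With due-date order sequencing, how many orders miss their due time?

7

EDD (increasing due date): T4 T7 T6 T8 T2 T3 T5 T1.
T4: 0→22, due 22, tardiness 0
T7: 22→28, due 26, tardiness 2
T6: 28→49, due 29, tardiness 20
T8: 49→73, due 41, tardiness 32
T2: 73→84, due 54, tardiness 30
T3: 84→100, due 55, tardiness 45
T5: 100→117, due 62, tardiness 55
T1: 117→122, due 71, tardiness 51
Late orders: 7.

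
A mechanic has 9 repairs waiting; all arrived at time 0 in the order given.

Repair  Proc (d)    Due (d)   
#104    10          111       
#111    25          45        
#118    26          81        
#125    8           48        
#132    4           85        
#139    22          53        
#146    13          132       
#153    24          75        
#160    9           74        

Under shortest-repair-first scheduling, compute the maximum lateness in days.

70

SPT (increasing processing time): #132 #125 #160 #104 #146 #139 #153 #111 #118.
#132: 0→4, due 85, lateness -81
#125: 4→12, due 48, lateness -36
#160: 12→21, due 74, lateness -53
#104: 21→31, due 111, lateness -80
#146: 31→44, due 132, lateness -88
#139: 44→66, due 53, lateness 13
#153: 66→90, due 75, lateness 15
#111: 90→115, due 45, lateness 70
#118: 115→141, due 81, lateness 60
Maximum = 70.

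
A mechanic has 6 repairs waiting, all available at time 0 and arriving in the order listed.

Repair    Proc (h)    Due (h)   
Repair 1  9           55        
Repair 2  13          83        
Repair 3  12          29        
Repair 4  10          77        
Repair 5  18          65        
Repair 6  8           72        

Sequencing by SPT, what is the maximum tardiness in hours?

SPT (increasing processing time): Repair 6 Repair 1 Repair 4 Repair 3 Repair 2 Repair 5.
Repair 6: 0→8, due 72, tardiness 0
Repair 1: 8→17, due 55, tardiness 0
Repair 4: 17→27, due 77, tardiness 0
Repair 3: 27→39, due 29, tardiness 10
Repair 2: 39→52, due 83, tardiness 0
Repair 5: 52→70, due 65, tardiness 5
Maximum = 10.

10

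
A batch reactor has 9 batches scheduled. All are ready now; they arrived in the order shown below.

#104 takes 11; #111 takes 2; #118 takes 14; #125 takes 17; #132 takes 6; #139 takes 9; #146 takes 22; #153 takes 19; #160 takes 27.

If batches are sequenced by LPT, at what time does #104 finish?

110

LPT (decreasing processing time): #160 #146 #153 #125 #118 #104 #139 #132 #111.
#160: 0→27
#146: 27→49
#153: 49→68
#125: 68→85
#118: 85→99
#104: 99→110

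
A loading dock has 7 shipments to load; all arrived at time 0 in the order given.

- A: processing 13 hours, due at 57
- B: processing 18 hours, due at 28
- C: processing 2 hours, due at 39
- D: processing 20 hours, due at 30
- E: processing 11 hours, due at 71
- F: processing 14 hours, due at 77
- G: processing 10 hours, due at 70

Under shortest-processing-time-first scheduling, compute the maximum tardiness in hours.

58

SPT (increasing processing time): C G E A F B D.
C: 0→2, due 39, tardiness 0
G: 2→12, due 70, tardiness 0
E: 12→23, due 71, tardiness 0
A: 23→36, due 57, tardiness 0
F: 36→50, due 77, tardiness 0
B: 50→68, due 28, tardiness 40
D: 68→88, due 30, tardiness 58
Maximum = 58.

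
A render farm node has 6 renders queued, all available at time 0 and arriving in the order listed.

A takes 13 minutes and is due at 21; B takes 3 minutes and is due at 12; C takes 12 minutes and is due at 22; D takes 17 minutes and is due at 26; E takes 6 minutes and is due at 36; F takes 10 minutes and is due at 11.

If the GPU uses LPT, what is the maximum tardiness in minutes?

49

LPT (decreasing processing time): D A C F E B.
D: 0→17, due 26, tardiness 0
A: 17→30, due 21, tardiness 9
C: 30→42, due 22, tardiness 20
F: 42→52, due 11, tardiness 41
E: 52→58, due 36, tardiness 22
B: 58→61, due 12, tardiness 49
Maximum = 49.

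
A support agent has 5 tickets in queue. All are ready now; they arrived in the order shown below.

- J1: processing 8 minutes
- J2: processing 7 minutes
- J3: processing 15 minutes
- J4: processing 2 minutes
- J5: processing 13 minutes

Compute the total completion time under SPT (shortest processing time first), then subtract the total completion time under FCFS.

SPT (increasing processing time): J4 J2 J1 J5 J3.
J4: 0→2
J2: 2→9
J1: 9→17
J5: 17→30
J3: 30→45
Sum = 2+9+17+30+45 = 103.
FIFO (arrival order): J1 J2 J3 J4 J5.
J1: 0→8
J2: 8→15
J3: 15→30
J4: 30→32
J5: 32→45
Sum = 8+15+30+32+45 = 130.
Difference = 103 − 130 = -27.

-27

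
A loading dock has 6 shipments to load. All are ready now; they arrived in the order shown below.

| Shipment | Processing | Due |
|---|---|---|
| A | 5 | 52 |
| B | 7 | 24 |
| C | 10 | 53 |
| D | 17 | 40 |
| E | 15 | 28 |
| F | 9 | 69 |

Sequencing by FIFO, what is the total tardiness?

FIFO (arrival order): A B C D E F.
A: 0→5, due 52, tardiness 0
B: 5→12, due 24, tardiness 0
C: 12→22, due 53, tardiness 0
D: 22→39, due 40, tardiness 0
E: 39→54, due 28, tardiness 26
F: 54→63, due 69, tardiness 0
Sum = 0+0+0+0+26+0 = 26.

26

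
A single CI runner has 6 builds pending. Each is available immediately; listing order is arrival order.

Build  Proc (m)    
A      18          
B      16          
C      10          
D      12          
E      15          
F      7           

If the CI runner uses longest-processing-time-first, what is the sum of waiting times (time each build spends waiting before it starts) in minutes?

233

LPT (decreasing processing time): A B E D C F.
A: waits 0, runs 0→18
B: waits 18, runs 18→34
E: waits 34, runs 34→49
D: waits 49, runs 49→61
C: waits 61, runs 61→71
F: waits 71, runs 71→78
Sum = 0+18+34+49+61+71 = 233.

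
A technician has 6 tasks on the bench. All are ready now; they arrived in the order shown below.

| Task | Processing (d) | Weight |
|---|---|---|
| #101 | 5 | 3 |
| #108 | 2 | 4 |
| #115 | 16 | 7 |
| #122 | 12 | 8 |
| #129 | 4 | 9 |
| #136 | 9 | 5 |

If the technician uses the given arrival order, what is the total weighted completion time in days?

1075

FIFO (arrival order): #101 #108 #115 #122 #129 #136.
#101: finishes 5, weight 3, w·C = 15
#108: finishes 7, weight 4, w·C = 28
#115: finishes 23, weight 7, w·C = 161
#122: finishes 35, weight 8, w·C = 280
#129: finishes 39, weight 9, w·C = 351
#136: finishes 48, weight 5, w·C = 240
Sum = 15+28+161+280+351+240 = 1075.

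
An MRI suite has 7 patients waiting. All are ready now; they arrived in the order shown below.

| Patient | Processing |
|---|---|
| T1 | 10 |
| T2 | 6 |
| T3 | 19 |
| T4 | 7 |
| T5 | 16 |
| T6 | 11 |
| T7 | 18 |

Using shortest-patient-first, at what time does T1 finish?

23

SPT (increasing processing time): T2 T4 T1 T6 T5 T7 T3.
T2: 0→6
T4: 6→13
T1: 13→23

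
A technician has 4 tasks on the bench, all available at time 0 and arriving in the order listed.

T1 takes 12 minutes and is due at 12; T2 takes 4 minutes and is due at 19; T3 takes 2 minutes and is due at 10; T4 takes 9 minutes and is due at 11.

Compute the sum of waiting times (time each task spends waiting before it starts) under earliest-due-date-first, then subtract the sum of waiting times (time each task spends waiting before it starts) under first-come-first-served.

EDD (increasing due date): T3 T4 T1 T2.
T3: waits 0, runs 0→2
T4: waits 2, runs 2→11
T1: waits 11, runs 11→23
T2: waits 23, runs 23→27
Sum = 0+2+11+23 = 36.
FIFO (arrival order): T1 T2 T3 T4.
T1: waits 0, runs 0→12
T2: waits 12, runs 12→16
T3: waits 16, runs 16→18
T4: waits 18, runs 18→27
Sum = 0+12+16+18 = 46.
Difference = 36 − 46 = -10.

-10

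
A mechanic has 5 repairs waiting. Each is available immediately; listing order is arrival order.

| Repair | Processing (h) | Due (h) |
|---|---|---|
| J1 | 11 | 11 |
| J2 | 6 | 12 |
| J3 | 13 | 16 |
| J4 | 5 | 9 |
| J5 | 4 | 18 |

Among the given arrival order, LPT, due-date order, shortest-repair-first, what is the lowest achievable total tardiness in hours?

FIFO (arrival order): J1 J2 J3 J4 J5.
J1: 0→11, due 11, tardiness 0
J2: 11→17, due 12, tardiness 5
J3: 17→30, due 16, tardiness 14
J4: 30→35, due 9, tardiness 26
J5: 35→39, due 18, tardiness 21
Sum = 0+5+14+26+21 = 66.
LPT (decreasing processing time): J3 J1 J2 J4 J5.
J3: 0→13, due 16, tardiness 0
J1: 13→24, due 11, tardiness 13
J2: 24→30, due 12, tardiness 18
J4: 30→35, due 9, tardiness 26
J5: 35→39, due 18, tardiness 21
Sum = 0+13+18+26+21 = 78.
EDD (increasing due date): J4 J1 J2 J3 J5.
J4: 0→5, due 9, tardiness 0
J1: 5→16, due 11, tardiness 5
J2: 16→22, due 12, tardiness 10
J3: 22→35, due 16, tardiness 19
J5: 35→39, due 18, tardiness 21
Sum = 0+5+10+19+21 = 55.
SPT (increasing processing time): J5 J4 J2 J1 J3.
J5: 0→4, due 18, tardiness 0
J4: 4→9, due 9, tardiness 0
J2: 9→15, due 12, tardiness 3
J1: 15→26, due 11, tardiness 15
J3: 26→39, due 16, tardiness 23
Sum = 0+0+3+15+23 = 41.
FIFO 66, LPT 78, EDD 55, SPT 41 → minimum 41.

41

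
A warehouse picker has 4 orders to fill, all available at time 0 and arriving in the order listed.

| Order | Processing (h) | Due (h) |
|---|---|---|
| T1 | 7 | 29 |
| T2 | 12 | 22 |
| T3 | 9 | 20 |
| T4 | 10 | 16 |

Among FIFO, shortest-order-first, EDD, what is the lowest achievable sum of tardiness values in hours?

18

FIFO (arrival order): T1 T2 T3 T4.
T1: 0→7, due 29, tardiness 0
T2: 7→19, due 22, tardiness 0
T3: 19→28, due 20, tardiness 8
T4: 28→38, due 16, tardiness 22
Sum = 0+0+8+22 = 30.
SPT (increasing processing time): T1 T3 T4 T2.
T1: 0→7, due 29, tardiness 0
T3: 7→16, due 20, tardiness 0
T4: 16→26, due 16, tardiness 10
T2: 26→38, due 22, tardiness 16
Sum = 0+0+10+16 = 26.
EDD (increasing due date): T4 T3 T2 T1.
T4: 0→10, due 16, tardiness 0
T3: 10→19, due 20, tardiness 0
T2: 19→31, due 22, tardiness 9
T1: 31→38, due 29, tardiness 9
Sum = 0+0+9+9 = 18.
FIFO 30, SPT 26, EDD 18 → minimum 18.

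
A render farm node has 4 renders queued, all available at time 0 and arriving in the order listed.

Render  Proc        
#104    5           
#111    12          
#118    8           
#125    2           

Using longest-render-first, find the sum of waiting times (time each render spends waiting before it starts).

57

LPT (decreasing processing time): #111 #118 #104 #125.
#111: waits 0, runs 0→12
#118: waits 12, runs 12→20
#104: waits 20, runs 20→25
#125: waits 25, runs 25→27
Sum = 0+12+20+25 = 57.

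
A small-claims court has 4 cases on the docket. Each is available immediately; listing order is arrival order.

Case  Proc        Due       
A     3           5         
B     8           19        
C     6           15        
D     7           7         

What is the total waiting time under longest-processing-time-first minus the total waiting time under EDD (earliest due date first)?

LPT (decreasing processing time): B D C A.
B: waits 0, runs 0→8
D: waits 8, runs 8→15
C: waits 15, runs 15→21
A: waits 21, runs 21→24
Sum = 0+8+15+21 = 44.
EDD (increasing due date): A D C B.
A: waits 0, runs 0→3
D: waits 3, runs 3→10
C: waits 10, runs 10→16
B: waits 16, runs 16→24
Sum = 0+3+10+16 = 29.
Difference = 44 − 29 = 15.

15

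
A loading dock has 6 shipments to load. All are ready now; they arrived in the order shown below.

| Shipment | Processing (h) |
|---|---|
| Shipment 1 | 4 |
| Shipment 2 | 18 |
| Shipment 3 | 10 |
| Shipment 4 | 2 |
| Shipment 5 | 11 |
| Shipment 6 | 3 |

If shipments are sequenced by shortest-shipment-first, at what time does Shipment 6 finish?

5

SPT (increasing processing time): Shipment 4 Shipment 6 Shipment 1 Shipment 3 Shipment 5 Shipment 2.
Shipment 4: 0→2
Shipment 6: 2→5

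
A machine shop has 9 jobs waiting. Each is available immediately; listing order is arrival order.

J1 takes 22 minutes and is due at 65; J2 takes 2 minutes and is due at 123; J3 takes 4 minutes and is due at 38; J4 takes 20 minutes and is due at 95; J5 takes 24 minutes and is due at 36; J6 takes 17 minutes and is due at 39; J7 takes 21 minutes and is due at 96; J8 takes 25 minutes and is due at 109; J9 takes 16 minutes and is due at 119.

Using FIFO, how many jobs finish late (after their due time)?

FIFO (arrival order): J1 J2 J3 J4 J5 J6 J7 J8 J9.
J1: 0→22, due 65, tardiness 0
J2: 22→24, due 123, tardiness 0
J3: 24→28, due 38, tardiness 0
J4: 28→48, due 95, tardiness 0
J5: 48→72, due 36, tardiness 36
J6: 72→89, due 39, tardiness 50
J7: 89→110, due 96, tardiness 14
J8: 110→135, due 109, tardiness 26
J9: 135→151, due 119, tardiness 32
Late jobs: 5.

5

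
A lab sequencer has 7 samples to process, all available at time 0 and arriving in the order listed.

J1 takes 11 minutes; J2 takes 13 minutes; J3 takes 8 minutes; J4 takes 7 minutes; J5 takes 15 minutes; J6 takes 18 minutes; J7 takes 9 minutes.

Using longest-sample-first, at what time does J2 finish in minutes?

46

LPT (decreasing processing time): J6 J5 J2 J1 J7 J3 J4.
J6: 0→18
J5: 18→33
J2: 33→46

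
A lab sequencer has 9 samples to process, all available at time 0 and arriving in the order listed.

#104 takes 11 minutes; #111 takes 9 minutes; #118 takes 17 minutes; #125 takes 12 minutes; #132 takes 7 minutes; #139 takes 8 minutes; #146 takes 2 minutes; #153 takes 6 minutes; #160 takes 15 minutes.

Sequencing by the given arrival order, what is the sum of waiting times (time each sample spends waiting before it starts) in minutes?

FIFO (arrival order): #104 #111 #118 #125 #132 #139 #146 #153 #160.
#104: waits 0, runs 0→11
#111: waits 11, runs 11→20
#118: waits 20, runs 20→37
#125: waits 37, runs 37→49
#132: waits 49, runs 49→56
#139: waits 56, runs 56→64
#146: waits 64, runs 64→66
#153: waits 66, runs 66→72
#160: waits 72, runs 72→87
Sum = 0+11+20+37+49+56+64+66+72 = 375.

375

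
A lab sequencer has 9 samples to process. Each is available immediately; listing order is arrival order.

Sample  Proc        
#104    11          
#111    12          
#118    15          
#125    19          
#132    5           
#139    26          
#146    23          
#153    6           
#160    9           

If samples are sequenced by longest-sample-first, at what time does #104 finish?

106

LPT (decreasing processing time): #139 #146 #125 #118 #111 #104 #160 #153 #132.
#139: 0→26
#146: 26→49
#125: 49→68
#118: 68→83
#111: 83→95
#104: 95→106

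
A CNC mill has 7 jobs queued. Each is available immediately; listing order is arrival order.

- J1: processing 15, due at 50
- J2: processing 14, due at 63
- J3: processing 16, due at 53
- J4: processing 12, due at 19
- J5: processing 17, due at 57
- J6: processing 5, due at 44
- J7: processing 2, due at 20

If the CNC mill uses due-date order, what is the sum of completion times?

EDD (increasing due date): J4 J7 J6 J1 J3 J5 J2.
J4: 0→12
J7: 12→14
J6: 14→19
J1: 19→34
J3: 34→50
J5: 50→67
J2: 67→81
Sum = 12+14+19+34+50+67+81 = 277.

277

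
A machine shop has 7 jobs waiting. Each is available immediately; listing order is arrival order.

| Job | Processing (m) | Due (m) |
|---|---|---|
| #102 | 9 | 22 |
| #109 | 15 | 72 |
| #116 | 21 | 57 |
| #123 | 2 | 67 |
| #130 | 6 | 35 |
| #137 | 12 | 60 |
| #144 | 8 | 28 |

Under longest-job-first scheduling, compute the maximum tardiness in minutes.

37

LPT (decreasing processing time): #116 #109 #137 #102 #144 #130 #123.
#116: 0→21, due 57, tardiness 0
#109: 21→36, due 72, tardiness 0
#137: 36→48, due 60, tardiness 0
#102: 48→57, due 22, tardiness 35
#144: 57→65, due 28, tardiness 37
#130: 65→71, due 35, tardiness 36
#123: 71→73, due 67, tardiness 6
Maximum = 37.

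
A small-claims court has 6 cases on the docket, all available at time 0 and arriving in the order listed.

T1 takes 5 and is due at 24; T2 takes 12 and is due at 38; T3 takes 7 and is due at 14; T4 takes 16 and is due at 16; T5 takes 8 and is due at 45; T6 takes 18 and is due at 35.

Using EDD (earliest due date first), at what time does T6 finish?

46

EDD (increasing due date): T3 T4 T1 T6 T2 T5.
T3: 0→7
T4: 7→23
T1: 23→28
T6: 28→46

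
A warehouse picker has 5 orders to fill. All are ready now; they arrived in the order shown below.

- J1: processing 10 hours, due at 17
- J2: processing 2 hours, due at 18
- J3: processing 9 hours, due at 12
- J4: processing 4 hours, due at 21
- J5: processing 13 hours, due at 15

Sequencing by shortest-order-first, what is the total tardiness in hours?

34

SPT (increasing processing time): J2 J4 J3 J1 J5.
J2: 0→2, due 18, tardiness 0
J4: 2→6, due 21, tardiness 0
J3: 6→15, due 12, tardiness 3
J1: 15→25, due 17, tardiness 8
J5: 25→38, due 15, tardiness 23
Sum = 0+0+3+8+23 = 34.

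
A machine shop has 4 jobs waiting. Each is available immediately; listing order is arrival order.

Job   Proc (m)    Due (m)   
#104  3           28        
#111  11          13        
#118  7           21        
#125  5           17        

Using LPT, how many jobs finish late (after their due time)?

LPT (decreasing processing time): #111 #118 #125 #104.
#111: 0→11, due 13, tardiness 0
#118: 11→18, due 21, tardiness 0
#125: 18→23, due 17, tardiness 6
#104: 23→26, due 28, tardiness 0
Late jobs: 1.

1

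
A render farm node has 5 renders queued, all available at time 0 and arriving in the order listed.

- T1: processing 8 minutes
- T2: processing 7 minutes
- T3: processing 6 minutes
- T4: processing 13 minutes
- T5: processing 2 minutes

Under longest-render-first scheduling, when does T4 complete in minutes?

13

LPT (decreasing processing time): T4 T1 T2 T3 T5.
T4: 0→13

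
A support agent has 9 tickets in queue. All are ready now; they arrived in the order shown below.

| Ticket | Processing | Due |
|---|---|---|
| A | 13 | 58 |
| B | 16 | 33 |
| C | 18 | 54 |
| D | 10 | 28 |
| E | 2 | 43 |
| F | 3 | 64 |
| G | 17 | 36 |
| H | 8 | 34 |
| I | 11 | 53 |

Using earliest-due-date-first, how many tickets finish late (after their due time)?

EDD (increasing due date): D B H G E I C A F.
D: 0→10, due 28, tardiness 0
B: 10→26, due 33, tardiness 0
H: 26→34, due 34, tardiness 0
G: 34→51, due 36, tardiness 15
E: 51→53, due 43, tardiness 10
I: 53→64, due 53, tardiness 11
C: 64→82, due 54, tardiness 28
A: 82→95, due 58, tardiness 37
F: 95→98, due 64, tardiness 34
Late tickets: 6.

6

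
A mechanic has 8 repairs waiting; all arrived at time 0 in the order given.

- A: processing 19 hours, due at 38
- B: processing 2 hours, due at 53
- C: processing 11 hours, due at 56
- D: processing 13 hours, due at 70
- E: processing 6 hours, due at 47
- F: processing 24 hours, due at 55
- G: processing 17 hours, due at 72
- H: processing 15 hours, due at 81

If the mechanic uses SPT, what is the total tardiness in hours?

97

SPT (increasing processing time): B E C D H G A F.
B: 0→2, due 53, tardiness 0
E: 2→8, due 47, tardiness 0
C: 8→19, due 56, tardiness 0
D: 19→32, due 70, tardiness 0
H: 32→47, due 81, tardiness 0
G: 47→64, due 72, tardiness 0
A: 64→83, due 38, tardiness 45
F: 83→107, due 55, tardiness 52
Sum = 0+0+0+0+0+0+45+52 = 97.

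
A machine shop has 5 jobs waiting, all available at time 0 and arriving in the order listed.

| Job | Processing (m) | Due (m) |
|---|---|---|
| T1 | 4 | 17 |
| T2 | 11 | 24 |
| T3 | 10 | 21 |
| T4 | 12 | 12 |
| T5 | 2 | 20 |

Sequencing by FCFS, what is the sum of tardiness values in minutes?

48

FIFO (arrival order): T1 T2 T3 T4 T5.
T1: 0→4, due 17, tardiness 0
T2: 4→15, due 24, tardiness 0
T3: 15→25, due 21, tardiness 4
T4: 25→37, due 12, tardiness 25
T5: 37→39, due 20, tardiness 19
Sum = 0+0+4+25+19 = 48.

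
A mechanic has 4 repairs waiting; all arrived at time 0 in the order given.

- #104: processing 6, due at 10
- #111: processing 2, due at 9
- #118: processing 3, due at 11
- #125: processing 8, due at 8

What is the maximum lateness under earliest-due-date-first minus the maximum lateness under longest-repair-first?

-2

EDD (increasing due date): #125 #111 #104 #118.
#125: 0→8, due 8, lateness 0
#111: 8→10, due 9, lateness 1
#104: 10→16, due 10, lateness 6
#118: 16→19, due 11, lateness 8
Maximum = 8.
LPT (decreasing processing time): #125 #104 #118 #111.
#125: 0→8, due 8, lateness 0
#104: 8→14, due 10, lateness 4
#118: 14→17, due 11, lateness 6
#111: 17→19, due 9, lateness 10
Maximum = 10.
Difference = 8 − 10 = -2.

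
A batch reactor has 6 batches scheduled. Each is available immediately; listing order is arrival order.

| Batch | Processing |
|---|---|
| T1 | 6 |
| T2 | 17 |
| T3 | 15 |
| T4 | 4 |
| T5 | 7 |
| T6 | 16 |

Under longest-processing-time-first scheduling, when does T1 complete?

61

LPT (decreasing processing time): T2 T6 T3 T5 T1 T4.
T2: 0→17
T6: 17→33
T3: 33→48
T5: 48→55
T1: 55→61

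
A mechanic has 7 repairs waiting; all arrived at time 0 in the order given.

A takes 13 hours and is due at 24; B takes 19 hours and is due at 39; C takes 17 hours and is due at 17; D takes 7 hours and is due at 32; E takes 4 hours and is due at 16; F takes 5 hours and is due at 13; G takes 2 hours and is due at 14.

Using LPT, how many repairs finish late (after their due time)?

6

LPT (decreasing processing time): B C A D F E G.
B: 0→19, due 39, tardiness 0
C: 19→36, due 17, tardiness 19
A: 36→49, due 24, tardiness 25
D: 49→56, due 32, tardiness 24
F: 56→61, due 13, tardiness 48
E: 61→65, due 16, tardiness 49
G: 65→67, due 14, tardiness 53
Late repairs: 6.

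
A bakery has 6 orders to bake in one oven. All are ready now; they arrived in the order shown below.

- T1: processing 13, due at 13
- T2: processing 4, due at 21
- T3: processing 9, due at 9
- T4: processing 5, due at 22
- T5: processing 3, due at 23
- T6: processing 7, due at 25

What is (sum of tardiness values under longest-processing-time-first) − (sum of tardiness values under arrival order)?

LPT (decreasing processing time): T1 T3 T6 T4 T2 T5.
T1: 0→13, due 13, tardiness 0
T3: 13→22, due 9, tardiness 13
T6: 22→29, due 25, tardiness 4
T4: 29→34, due 22, tardiness 12
T2: 34→38, due 21, tardiness 17
T5: 38→41, due 23, tardiness 18
Sum = 0+13+4+12+17+18 = 64.
FIFO (arrival order): T1 T2 T3 T4 T5 T6.
T1: 0→13, due 13, tardiness 0
T2: 13→17, due 21, tardiness 0
T3: 17→26, due 9, tardiness 17
T4: 26→31, due 22, tardiness 9
T5: 31→34, due 23, tardiness 11
T6: 34→41, due 25, tardiness 16
Sum = 0+0+17+9+11+16 = 53.
Difference = 64 − 53 = 11.

11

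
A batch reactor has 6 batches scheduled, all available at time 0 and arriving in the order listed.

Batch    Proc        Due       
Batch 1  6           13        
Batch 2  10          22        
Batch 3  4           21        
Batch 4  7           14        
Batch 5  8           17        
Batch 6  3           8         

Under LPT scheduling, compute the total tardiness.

LPT (decreasing processing time): Batch 2 Batch 5 Batch 4 Batch 1 Batch 3 Batch 6.
Batch 2: 0→10, due 22, tardiness 0
Batch 5: 10→18, due 17, tardiness 1
Batch 4: 18→25, due 14, tardiness 11
Batch 1: 25→31, due 13, tardiness 18
Batch 3: 31→35, due 21, tardiness 14
Batch 6: 35→38, due 8, tardiness 30
Sum = 0+1+11+18+14+30 = 74.

74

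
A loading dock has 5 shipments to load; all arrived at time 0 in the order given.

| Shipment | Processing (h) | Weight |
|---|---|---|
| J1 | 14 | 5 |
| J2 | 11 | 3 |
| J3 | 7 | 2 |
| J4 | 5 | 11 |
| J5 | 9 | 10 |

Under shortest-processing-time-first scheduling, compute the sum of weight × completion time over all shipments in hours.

SPT (increasing processing time): J4 J3 J5 J2 J1.
J4: finishes 5, weight 11, w·C = 55
J3: finishes 12, weight 2, w·C = 24
J5: finishes 21, weight 10, w·C = 210
J2: finishes 32, weight 3, w·C = 96
J1: finishes 46, weight 5, w·C = 230
Sum = 55+24+210+96+230 = 615.

615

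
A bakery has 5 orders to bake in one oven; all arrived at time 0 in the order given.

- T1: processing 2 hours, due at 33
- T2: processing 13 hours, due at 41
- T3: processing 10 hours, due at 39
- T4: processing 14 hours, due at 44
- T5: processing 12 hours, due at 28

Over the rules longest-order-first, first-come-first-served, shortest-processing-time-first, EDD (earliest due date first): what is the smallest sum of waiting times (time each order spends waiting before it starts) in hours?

75

LPT (decreasing processing time): T4 T2 T5 T3 T1.
T4: waits 0, runs 0→14
T2: waits 14, runs 14→27
T5: waits 27, runs 27→39
T3: waits 39, runs 39→49
T1: waits 49, runs 49→51
Sum = 0+14+27+39+49 = 129.
FIFO (arrival order): T1 T2 T3 T4 T5.
T1: waits 0, runs 0→2
T2: waits 2, runs 2→15
T3: waits 15, runs 15→25
T4: waits 25, runs 25→39
T5: waits 39, runs 39→51
Sum = 0+2+15+25+39 = 81.
SPT (increasing processing time): T1 T3 T5 T2 T4.
T1: waits 0, runs 0→2
T3: waits 2, runs 2→12
T5: waits 12, runs 12→24
T2: waits 24, runs 24→37
T4: waits 37, runs 37→51
Sum = 0+2+12+24+37 = 75.
EDD (increasing due date): T5 T1 T3 T2 T4.
T5: waits 0, runs 0→12
T1: waits 12, runs 12→14
T3: waits 14, runs 14→24
T2: waits 24, runs 24→37
T4: waits 37, runs 37→51
Sum = 0+12+14+24+37 = 87.
LPT 129, FIFO 81, SPT 75, EDD 87 → minimum 75.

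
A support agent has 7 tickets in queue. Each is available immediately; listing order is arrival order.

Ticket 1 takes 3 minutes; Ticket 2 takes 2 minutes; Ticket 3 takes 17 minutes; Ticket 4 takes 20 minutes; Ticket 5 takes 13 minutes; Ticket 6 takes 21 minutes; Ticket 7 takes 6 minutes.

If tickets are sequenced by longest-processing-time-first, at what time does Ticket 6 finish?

LPT (decreasing processing time): Ticket 6 Ticket 4 Ticket 3 Ticket 5 Ticket 7 Ticket 1 Ticket 2.
Ticket 6: 0→21

21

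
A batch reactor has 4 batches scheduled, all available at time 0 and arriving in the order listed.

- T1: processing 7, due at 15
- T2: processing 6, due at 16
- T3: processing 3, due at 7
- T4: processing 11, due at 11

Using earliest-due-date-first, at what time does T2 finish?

27

EDD (increasing due date): T3 T4 T1 T2.
T3: 0→3
T4: 3→14
T1: 14→21
T2: 21→27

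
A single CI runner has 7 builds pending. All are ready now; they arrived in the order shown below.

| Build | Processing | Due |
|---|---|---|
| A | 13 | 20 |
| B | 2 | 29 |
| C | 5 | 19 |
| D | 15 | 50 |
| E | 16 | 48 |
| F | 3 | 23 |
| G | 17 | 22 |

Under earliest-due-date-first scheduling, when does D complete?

71

EDD (increasing due date): C A G F B E D.
C: 0→5
A: 5→18
G: 18→35
F: 35→38
B: 38→40
E: 40→56
D: 56→71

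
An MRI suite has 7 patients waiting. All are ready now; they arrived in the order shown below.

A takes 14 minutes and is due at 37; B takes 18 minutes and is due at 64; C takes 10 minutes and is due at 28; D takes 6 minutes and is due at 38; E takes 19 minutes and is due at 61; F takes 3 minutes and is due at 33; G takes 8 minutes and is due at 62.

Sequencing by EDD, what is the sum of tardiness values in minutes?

14

EDD (increasing due date): C F A D E G B.
C: 0→10, due 28, tardiness 0
F: 10→13, due 33, tardiness 0
A: 13→27, due 37, tardiness 0
D: 27→33, due 38, tardiness 0
E: 33→52, due 61, tardiness 0
G: 52→60, due 62, tardiness 0
B: 60→78, due 64, tardiness 14
Sum = 0+0+0+0+0+0+14 = 14.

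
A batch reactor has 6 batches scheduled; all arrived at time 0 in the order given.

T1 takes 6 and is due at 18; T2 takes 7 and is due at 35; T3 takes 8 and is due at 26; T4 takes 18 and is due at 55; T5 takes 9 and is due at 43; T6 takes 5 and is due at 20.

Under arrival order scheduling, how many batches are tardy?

FIFO (arrival order): T1 T2 T3 T4 T5 T6.
T1: 0→6, due 18, tardiness 0
T2: 6→13, due 35, tardiness 0
T3: 13→21, due 26, tardiness 0
T4: 21→39, due 55, tardiness 0
T5: 39→48, due 43, tardiness 5
T6: 48→53, due 20, tardiness 33
Late batches: 2.

2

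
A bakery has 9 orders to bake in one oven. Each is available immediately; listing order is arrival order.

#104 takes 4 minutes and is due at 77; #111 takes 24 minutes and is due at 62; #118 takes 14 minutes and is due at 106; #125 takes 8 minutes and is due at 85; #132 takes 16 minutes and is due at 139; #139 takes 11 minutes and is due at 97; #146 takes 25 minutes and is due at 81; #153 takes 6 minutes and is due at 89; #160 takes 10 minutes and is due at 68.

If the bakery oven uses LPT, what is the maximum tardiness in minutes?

LPT (decreasing processing time): #146 #111 #132 #118 #139 #160 #125 #153 #104.
#146: 0→25, due 81, tardiness 0
#111: 25→49, due 62, tardiness 0
#132: 49→65, due 139, tardiness 0
#118: 65→79, due 106, tardiness 0
#139: 79→90, due 97, tardiness 0
#160: 90→100, due 68, tardiness 32
#125: 100→108, due 85, tardiness 23
#153: 108→114, due 89, tardiness 25
#104: 114→118, due 77, tardiness 41
Maximum = 41.

41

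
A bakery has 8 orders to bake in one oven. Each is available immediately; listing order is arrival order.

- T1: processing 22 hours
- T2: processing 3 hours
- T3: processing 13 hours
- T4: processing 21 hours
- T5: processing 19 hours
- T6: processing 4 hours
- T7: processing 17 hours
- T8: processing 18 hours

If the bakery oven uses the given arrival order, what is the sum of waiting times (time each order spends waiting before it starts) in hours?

FIFO (arrival order): T1 T2 T3 T4 T5 T6 T7 T8.
T1: waits 0, runs 0→22
T2: waits 22, runs 22→25
T3: waits 25, runs 25→38
T4: waits 38, runs 38→59
T5: waits 59, runs 59→78
T6: waits 78, runs 78→82
T7: waits 82, runs 82→99
T8: waits 99, runs 99→117
Sum = 0+22+25+38+59+78+82+99 = 403.

403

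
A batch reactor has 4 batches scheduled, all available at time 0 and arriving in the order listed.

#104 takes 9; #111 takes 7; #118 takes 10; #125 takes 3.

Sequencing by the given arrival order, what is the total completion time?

80

FIFO (arrival order): #104 #111 #118 #125.
#104: 0→9
#111: 9→16
#118: 16→26
#125: 26→29
Sum = 9+16+26+29 = 80.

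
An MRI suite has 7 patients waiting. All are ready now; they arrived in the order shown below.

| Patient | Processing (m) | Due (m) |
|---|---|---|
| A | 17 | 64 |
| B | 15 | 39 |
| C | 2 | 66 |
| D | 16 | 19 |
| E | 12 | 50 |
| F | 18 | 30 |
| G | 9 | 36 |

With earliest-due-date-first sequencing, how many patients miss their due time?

6

EDD (increasing due date): D F G B E A C.
D: 0→16, due 19, tardiness 0
F: 16→34, due 30, tardiness 4
G: 34→43, due 36, tardiness 7
B: 43→58, due 39, tardiness 19
E: 58→70, due 50, tardiness 20
A: 70→87, due 64, tardiness 23
C: 87→89, due 66, tardiness 23
Late patients: 6.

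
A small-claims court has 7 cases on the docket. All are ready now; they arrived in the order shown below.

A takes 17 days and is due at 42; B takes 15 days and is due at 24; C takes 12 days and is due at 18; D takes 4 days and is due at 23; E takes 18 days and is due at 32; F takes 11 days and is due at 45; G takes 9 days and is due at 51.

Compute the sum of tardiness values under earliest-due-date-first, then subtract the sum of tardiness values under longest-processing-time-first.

EDD (increasing due date): C D B E A F G.
C: 0→12, due 18, tardiness 0
D: 12→16, due 23, tardiness 0
B: 16→31, due 24, tardiness 7
E: 31→49, due 32, tardiness 17
A: 49→66, due 42, tardiness 24
F: 66→77, due 45, tardiness 32
G: 77→86, due 51, tardiness 35
Sum = 0+0+7+17+24+32+35 = 115.
LPT (decreasing processing time): E A B C F G D.
E: 0→18, due 32, tardiness 0
A: 18→35, due 42, tardiness 0
B: 35→50, due 24, tardiness 26
C: 50→62, due 18, tardiness 44
F: 62→73, due 45, tardiness 28
G: 73→82, due 51, tardiness 31
D: 82→86, due 23, tardiness 63
Sum = 0+0+26+44+28+31+63 = 192.
Difference = 115 − 192 = -77.

-77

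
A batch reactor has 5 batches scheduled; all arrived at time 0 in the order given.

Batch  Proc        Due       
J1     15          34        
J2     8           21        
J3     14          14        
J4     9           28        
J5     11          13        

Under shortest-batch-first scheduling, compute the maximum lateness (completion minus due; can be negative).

28

SPT (increasing processing time): J2 J4 J5 J3 J1.
J2: 0→8, due 21, lateness -13
J4: 8→17, due 28, lateness -11
J5: 17→28, due 13, lateness 15
J3: 28→42, due 14, lateness 28
J1: 42→57, due 34, lateness 23
Maximum = 28.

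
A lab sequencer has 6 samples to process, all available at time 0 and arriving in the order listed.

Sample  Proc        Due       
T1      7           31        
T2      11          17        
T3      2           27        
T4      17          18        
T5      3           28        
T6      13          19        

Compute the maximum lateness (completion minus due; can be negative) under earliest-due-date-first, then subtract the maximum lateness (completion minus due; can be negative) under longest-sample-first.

EDD (increasing due date): T2 T4 T6 T3 T5 T1.
T2: 0→11, due 17, lateness -6
T4: 11→28, due 18, lateness 10
T6: 28→41, due 19, lateness 22
T3: 41→43, due 27, lateness 16
T5: 43→46, due 28, lateness 18
T1: 46→53, due 31, lateness 22
Maximum = 22.
LPT (decreasing processing time): T4 T6 T2 T1 T5 T3.
T4: 0→17, due 18, lateness -1
T6: 17→30, due 19, lateness 11
T2: 30→41, due 17, lateness 24
T1: 41→48, due 31, lateness 17
T5: 48→51, due 28, lateness 23
T3: 51→53, due 27, lateness 26
Maximum = 26.
Difference = 22 − 26 = -4.

-4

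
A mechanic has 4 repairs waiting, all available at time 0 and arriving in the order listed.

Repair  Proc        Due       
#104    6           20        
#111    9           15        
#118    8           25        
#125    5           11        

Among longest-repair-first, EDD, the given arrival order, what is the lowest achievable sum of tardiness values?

3

LPT (decreasing processing time): #111 #118 #104 #125.
#111: 0→9, due 15, tardiness 0
#118: 9→17, due 25, tardiness 0
#104: 17→23, due 20, tardiness 3
#125: 23→28, due 11, tardiness 17
Sum = 0+0+3+17 = 20.
EDD (increasing due date): #125 #111 #104 #118.
#125: 0→5, due 11, tardiness 0
#111: 5→14, due 15, tardiness 0
#104: 14→20, due 20, tardiness 0
#118: 20→28, due 25, tardiness 3
Sum = 0+0+0+3 = 3.
FIFO (arrival order): #104 #111 #118 #125.
#104: 0→6, due 20, tardiness 0
#111: 6→15, due 15, tardiness 0
#118: 15→23, due 25, tardiness 0
#125: 23→28, due 11, tardiness 17
Sum = 0+0+0+17 = 17.
LPT 20, EDD 3, FIFO 17 → minimum 3.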